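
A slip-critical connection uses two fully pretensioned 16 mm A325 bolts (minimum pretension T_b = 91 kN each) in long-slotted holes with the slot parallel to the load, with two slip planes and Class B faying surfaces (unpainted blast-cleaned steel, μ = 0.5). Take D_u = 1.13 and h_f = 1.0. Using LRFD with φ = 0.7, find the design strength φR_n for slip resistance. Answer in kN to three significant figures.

144 kN

R_n = μ · D_u · h_f · T_b · n_s · n_b = 0.5 × 1.13 × 1.0 × 91 × 2 × 2 = 205.7 kN.
Design strength φR_n = 0.7 × 205.7 = 144 kN.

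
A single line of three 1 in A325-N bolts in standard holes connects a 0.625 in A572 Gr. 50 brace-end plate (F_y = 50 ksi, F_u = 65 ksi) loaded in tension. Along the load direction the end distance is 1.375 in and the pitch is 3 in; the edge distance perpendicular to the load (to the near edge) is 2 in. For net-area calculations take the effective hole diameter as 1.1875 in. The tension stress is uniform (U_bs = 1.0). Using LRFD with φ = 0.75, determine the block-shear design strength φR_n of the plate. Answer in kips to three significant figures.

123 kips

Shear plane L_v = 1.375 + 2·3 = 7.375 in; A_gv = 7.375 × 0.625 = 4.609 in².
A_nv = (7.375 − 2.5·1.1875) × 0.625 = 2.754 in².
A_nt = (2 − 0.5·1.1875) × 0.625 = 0.8789 in².
0.6 F_u A_nv = 107.4 kips; 0.6 F_y A_gv = 138.3 kips → shear rupture governs the shear term.
R_n = 107.4 + 1.0 × 65 × 0.8789 = 164.5 kips.
Design strength φR_n = 0.75 × 164.5 = 123 kips.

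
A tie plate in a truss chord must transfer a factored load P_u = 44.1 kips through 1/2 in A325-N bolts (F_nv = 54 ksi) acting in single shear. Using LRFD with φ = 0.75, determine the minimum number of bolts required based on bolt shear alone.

A_b = π·0.5²/4 = 0.1963 in².
Per-bolt design strength φR_n = 0.75 × 54 × 0.1963 × 1 = 7.952 kips.
n ≥ 44.1 / 7.952 = 5.546 → use 6 bolts.

6 bolts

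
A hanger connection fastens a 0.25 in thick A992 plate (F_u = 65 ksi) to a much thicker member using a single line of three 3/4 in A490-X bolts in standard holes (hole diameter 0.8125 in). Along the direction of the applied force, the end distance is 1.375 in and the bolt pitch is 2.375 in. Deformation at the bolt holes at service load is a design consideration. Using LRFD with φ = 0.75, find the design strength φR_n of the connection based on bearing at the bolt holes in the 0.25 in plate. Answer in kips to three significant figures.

Per bolt r_n = 1.2 l_c t F_u ≤ 2.4 d t F_u; upper limit = 2.4 × 0.75 × 0.25 × 65 = 29.25 kips.
Edge bolt: l_c = 1.375 − 0.8125/2 = 0.9688 in → 1.2 × 0.9688 × 0.25 × 65 = 18.89 → r_n = 18.89 kips.
Interior bolts: l_c = 2.375 − 0.8125 = 1.562 in → 1.2 × 1.562 × 0.25 × 65 = 30.47 → r_n = 29.25 kips.
R_n = 1 × 18.89 + 2 × 29.25 = 77.39 kips.
Design strength φR_n = 0.75 × 77.39 = 58 kips.

58 kips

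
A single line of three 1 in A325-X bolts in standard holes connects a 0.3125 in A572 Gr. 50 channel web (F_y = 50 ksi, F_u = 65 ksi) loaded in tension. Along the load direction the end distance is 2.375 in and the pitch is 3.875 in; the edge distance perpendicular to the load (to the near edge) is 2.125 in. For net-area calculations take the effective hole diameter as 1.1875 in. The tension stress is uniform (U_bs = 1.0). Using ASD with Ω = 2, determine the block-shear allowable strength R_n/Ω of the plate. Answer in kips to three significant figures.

Shear plane L_v = 2.375 + 2·3.875 = 10.12 in; A_gv = 10.12 × 0.3125 = 3.164 in².
A_nv = (10.12 − 2.5·1.1875) × 0.3125 = 2.236 in².
A_nt = (2.125 − 0.5·1.1875) × 0.3125 = 0.4785 in².
0.6 F_u A_nv = 87.22 kips; 0.6 F_y A_gv = 94.92 kips → shear rupture governs the shear term.
R_n = 87.22 + 1.0 × 65 × 0.4785 = 118.3 kips.
Allowable strength R_n/Ω = 118.3 / 2 = 59.2 kips.

59.2 kips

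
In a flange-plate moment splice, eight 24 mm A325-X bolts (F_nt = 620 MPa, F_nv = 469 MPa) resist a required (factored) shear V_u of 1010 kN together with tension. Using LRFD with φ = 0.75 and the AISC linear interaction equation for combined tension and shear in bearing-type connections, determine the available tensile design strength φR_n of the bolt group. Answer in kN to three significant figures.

A_b = π·24²/4 = 452.4 mm²; f_rv = 1010 × 1000 / (8 × 452.4) = 279.1 MPa.
F'_nt = 1.3 F_nt − (F_nt / φF_nv) f_rv = 1.3·620 − (620/(0.75·469))·279.1 = 314.1 MPa, capped at F_nt → F'_nt = 314.1 MPa.
R_n = F'_nt · A_b · n = 314.1 × 452.4 × 8 / 1000 = 1137 kN.
Design strength φR_n = 0.75 × 1137 = 853 kN.

853 kN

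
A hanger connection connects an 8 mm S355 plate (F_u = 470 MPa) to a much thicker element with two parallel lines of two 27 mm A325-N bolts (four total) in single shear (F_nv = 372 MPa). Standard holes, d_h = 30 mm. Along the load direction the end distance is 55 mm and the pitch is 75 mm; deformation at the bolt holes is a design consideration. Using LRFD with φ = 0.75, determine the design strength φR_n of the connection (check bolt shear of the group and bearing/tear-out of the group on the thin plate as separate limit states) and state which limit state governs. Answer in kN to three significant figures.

Bolt shear: A_b = π·27²/4 = 572.6 mm²; R_n = 372 × 572.6 × 4 × 1 / 1000 = 852 kN → 0.75 × 852 = 639 kN.
Bearing (1.2 l_c t F_u ≤ 2.4 d t F_u): upper limit = 2.4·27·8·470 / 1000 = 243.6 kN.
  Edge l_c = 55 − 30/2 = 40 → r_n = 180.5 kN; interior l_c = 75 − 30 = 45 → r_n = 203 kN.
  R_n,bearing = 2·180.5 + 2·203 = 767 kN → 0.75 × 767 = 575 kN.
Bearing governs: 575 kN.

575 kN (bearing governs)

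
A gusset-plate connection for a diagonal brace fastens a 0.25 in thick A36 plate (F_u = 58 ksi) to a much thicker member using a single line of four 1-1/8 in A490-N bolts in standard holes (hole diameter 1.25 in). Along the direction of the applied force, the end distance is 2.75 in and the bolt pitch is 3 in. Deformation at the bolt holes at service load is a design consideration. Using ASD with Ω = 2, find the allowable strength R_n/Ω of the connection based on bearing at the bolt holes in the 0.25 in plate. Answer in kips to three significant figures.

Per bolt r_n = 1.2 l_c t F_u ≤ 2.4 d t F_u; upper limit = 2.4 × 1.125 × 0.25 × 58 = 39.15 kips.
Edge bolt: l_c = 2.75 − 1.25/2 = 2.125 in → 1.2 × 2.125 × 0.25 × 58 = 36.97 → r_n = 36.97 kips.
Interior bolts: l_c = 3 − 1.25 = 1.75 in → 1.2 × 1.75 × 0.25 × 58 = 30.45 → r_n = 30.45 kips.
R_n = 1 × 36.97 + 3 × 30.45 = 128.3 kips.
Allowable strength R_n/Ω = 128.3 / 2 = 64.2 kips.

64.2 kips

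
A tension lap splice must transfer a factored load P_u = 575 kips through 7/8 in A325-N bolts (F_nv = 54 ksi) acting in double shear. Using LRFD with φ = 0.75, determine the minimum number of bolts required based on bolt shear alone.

12 bolts

A_b = π·0.875²/4 = 0.6013 in².
Per-bolt design strength φR_n = 0.75 × 54 × 0.6013 × 2 = 48.71 kips.
n ≥ 575 / 48.71 = 11.81 → use 12 bolts.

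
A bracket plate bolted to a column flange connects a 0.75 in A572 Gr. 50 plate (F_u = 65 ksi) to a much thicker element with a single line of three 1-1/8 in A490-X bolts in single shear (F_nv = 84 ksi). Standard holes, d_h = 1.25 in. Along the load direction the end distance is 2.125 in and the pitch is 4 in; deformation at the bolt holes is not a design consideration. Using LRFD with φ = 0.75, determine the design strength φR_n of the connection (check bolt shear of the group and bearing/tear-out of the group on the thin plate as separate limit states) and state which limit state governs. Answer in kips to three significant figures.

Bolt shear: A_b = π·1.125²/4 = 0.994 in²; R_n = 84 × 0.994 × 3 × 1 = 250.5 kips → 0.75 × 250.5 = 188 kips.
Bearing (1.5 l_c t F_u ≤ 3.0 d t F_u): upper limit = 3.0·1.125·0.75·65 = 164.5 kips.
  Edge l_c = 2.125 − 1.25/2 = 1.5 → r_n = 109.7 kips; interior l_c = 4 − 1.25 = 2.75 → r_n = 164.5 kips.
  R_n,bearing = 1·109.7 + 2·164.5 = 438.8 kips → 0.75 × 438.8 = 329 kips.
Bolt shear governs: 188 kips.

188 kips (bolt shear governs)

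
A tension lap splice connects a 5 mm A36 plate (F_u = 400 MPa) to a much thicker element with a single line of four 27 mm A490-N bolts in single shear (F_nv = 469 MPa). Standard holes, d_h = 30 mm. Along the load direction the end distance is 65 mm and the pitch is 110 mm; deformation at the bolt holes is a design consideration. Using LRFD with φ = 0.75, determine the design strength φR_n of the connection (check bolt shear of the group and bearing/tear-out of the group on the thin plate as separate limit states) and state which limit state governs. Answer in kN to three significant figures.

382 kN (bearing governs)

Bolt shear: A_b = π·27²/4 = 572.6 mm²; R_n = 469 × 572.6 × 4 × 1 / 1000 = 1074 kN → 0.75 × 1074 = 806 kN.
Bearing (1.2 l_c t F_u ≤ 2.4 d t F_u): upper limit = 2.4·27·5·400 / 1000 = 129.6 kN.
  Edge l_c = 65 − 30/2 = 50 → r_n = 120 kN; interior l_c = 110 − 30 = 80 → r_n = 129.6 kN.
  R_n,bearing = 1·120 + 3·129.6 = 508.8 kN → 0.75 × 508.8 = 382 kN.
Bearing governs: 382 kN.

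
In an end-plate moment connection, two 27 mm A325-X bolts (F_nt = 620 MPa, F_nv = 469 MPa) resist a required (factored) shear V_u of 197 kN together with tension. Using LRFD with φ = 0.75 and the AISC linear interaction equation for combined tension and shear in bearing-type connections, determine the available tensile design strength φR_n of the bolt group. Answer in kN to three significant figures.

A_b = π·27²/4 = 572.6 mm²; f_rv = 197 × 1000 / (2 × 572.6) = 172 MPa.
F'_nt = 1.3 F_nt − (F_nt / φF_nv) f_rv = 1.3·620 − (620/(0.75·469))·172 = 502.8 MPa, capped at F_nt → F'_nt = 502.8 MPa.
R_n = F'_nt · A_b · n = 502.8 × 572.6 × 2 / 1000 = 575.7 kN.
Design strength φR_n = 0.75 × 575.7 = 432 kN.

432 kN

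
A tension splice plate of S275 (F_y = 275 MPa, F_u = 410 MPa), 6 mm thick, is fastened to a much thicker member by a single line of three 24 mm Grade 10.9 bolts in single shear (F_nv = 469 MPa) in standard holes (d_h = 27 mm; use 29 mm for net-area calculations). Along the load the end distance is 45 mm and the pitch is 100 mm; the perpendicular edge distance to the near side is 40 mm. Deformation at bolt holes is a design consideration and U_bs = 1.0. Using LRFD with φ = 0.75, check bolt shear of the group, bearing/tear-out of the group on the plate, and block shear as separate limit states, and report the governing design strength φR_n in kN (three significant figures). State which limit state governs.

Bolt shear: A_b = π·24²/4 = 452.4 mm²; R_n = 469 × 452.4 × 3 × 1 / 1000 = 636.5 kN → 0.75 × 636.5 = 477 kN.
Bearing: edge l_c = 31.5, r_n = 92.99 kN; interior l_c = 73, r_n = 141.7 kN; R_n = 92.99 + 2·141.7 = 376.4 kN → 282 kN.
Block shear: A_gv = 1470, A_nv = 1035, A_nt = 153 mm²; R_n = min(0.6F_uA_nv, 0.6F_yA_gv) + U_bs·F_u·A_nt = 305.3 kN → 229 kN.
Block shear governs: 229 kN.

229 kN (block shear governs)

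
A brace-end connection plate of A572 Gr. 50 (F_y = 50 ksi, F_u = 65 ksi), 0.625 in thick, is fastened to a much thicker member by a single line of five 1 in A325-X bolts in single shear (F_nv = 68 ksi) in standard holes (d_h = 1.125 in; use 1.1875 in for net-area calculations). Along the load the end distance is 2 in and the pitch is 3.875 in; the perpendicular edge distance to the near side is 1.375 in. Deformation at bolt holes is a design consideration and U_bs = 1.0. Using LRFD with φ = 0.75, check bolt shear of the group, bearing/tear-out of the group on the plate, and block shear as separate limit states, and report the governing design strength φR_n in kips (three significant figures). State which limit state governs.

200 kips (bolt shear governs)

Bolt shear: A_b = π·1²/4 = 0.7854 in²; R_n = 68 × 0.7854 × 5 × 1 = 267 kips → 0.75 × 267 = 200 kips.
Bearing: edge l_c = 1.438, r_n = 70.08 kips; interior l_c = 2.75, r_n = 97.5 kips; R_n = 70.08 + 4·97.5 = 460.1 kips → 345 kips.
Block shear: A_gv = 10.94, A_nv = 7.598, A_nt = 0.4883 in²; R_n = min(0.6F_uA_nv, 0.6F_yA_gv) + U_bs·F_u·A_nt = 328 kips → 246 kips.
Bolt shear governs: 200 kips.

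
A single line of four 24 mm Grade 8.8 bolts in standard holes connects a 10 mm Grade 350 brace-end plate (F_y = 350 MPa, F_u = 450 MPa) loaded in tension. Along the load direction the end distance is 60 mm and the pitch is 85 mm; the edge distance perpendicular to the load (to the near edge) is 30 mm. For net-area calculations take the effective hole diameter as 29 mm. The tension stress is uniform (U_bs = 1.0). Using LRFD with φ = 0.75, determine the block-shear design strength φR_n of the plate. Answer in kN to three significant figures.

Shear plane L_v = 60 + 3·85 = 315 mm; A_gv = 315 × 10 = 3150 mm².
A_nv = (315 − 3.5·29) × 10 = 2135 mm².
A_nt = (30 − 0.5·29) × 10 = 155 mm².
0.6 F_u A_nv = 576.5 kN; 0.6 F_y A_gv = 661.5 kN → shear rupture governs the shear term.
R_n = 576.5 + 1.0 × 450 × 155 / 1000 = 646.2 kN.
Design strength φR_n = 0.75 × 646.2 = 485 kN.

485 kN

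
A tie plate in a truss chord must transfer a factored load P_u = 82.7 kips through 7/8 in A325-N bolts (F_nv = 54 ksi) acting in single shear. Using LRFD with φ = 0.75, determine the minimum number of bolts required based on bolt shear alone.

A_b = π·0.875²/4 = 0.6013 in².
Per-bolt design strength φR_n = 0.75 × 54 × 0.6013 × 1 = 24.35 kips.
n ≥ 82.7 / 24.35 = 3.396 → use 4 bolts.

4 bolts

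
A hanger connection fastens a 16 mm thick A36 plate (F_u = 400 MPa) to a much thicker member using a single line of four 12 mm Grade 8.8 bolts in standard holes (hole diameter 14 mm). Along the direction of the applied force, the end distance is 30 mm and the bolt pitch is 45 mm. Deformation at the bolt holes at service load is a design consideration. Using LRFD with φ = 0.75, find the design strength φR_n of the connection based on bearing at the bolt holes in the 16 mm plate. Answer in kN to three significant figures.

Per bolt r_n = 1.2 l_c t F_u ≤ 2.4 d t F_u; upper limit = 2.4 × 12 × 16 × 400 / 1000 = 184.3 kN.
Edge bolt: l_c = 30 − 14/2 = 23 mm → 1.2 × 23 × 16 × 400 / 1000 = 176.6 → r_n = 176.6 kN.
Interior bolts: l_c = 45 − 14 = 31 mm → 1.2 × 31 × 16 × 400 / 1000 = 238.1 → r_n = 184.3 kN.
R_n = 1 × 176.6 + 3 × 184.3 = 729.6 kN.
Design strength φR_n = 0.75 × 729.6 = 547 kN.

547 kN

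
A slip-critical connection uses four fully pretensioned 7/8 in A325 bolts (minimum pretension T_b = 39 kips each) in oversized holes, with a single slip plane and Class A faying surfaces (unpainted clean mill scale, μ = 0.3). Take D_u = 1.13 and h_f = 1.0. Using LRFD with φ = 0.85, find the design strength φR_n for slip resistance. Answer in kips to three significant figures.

R_n = μ · D_u · h_f · T_b · n_s · n_b = 0.3 × 1.13 × 1.0 × 39 × 1 × 4 = 52.88 kips.
Design strength φR_n = 0.85 × 52.88 = 45 kips.

45 kips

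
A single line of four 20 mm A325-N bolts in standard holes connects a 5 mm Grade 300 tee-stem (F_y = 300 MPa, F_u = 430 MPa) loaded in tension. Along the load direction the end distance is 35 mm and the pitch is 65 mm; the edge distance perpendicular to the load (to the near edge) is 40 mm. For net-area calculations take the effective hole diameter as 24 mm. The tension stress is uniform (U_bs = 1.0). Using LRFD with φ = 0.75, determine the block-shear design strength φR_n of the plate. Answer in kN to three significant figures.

Shear plane L_v = 35 + 3·65 = 230 mm; A_gv = 230 × 5 = 1150 mm².
A_nv = (230 − 3.5·24) × 5 = 730 mm².
A_nt = (40 − 0.5·24) × 5 = 140 mm².
0.6 F_u A_nv = 188.3 kN; 0.6 F_y A_gv = 207 kN → shear rupture governs the shear term.
R_n = 188.3 + 1.0 × 430 × 140 / 1000 = 248.5 kN.
Design strength φR_n = 0.75 × 248.5 = 186 kN.

186 kN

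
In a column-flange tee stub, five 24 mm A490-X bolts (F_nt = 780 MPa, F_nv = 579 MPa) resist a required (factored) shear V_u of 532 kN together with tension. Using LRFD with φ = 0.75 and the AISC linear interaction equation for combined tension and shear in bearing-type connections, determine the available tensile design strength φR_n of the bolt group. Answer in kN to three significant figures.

1000 kN

A_b = π·24²/4 = 452.4 mm²; f_rv = 532 × 1000 / (5 × 452.4) = 235.2 MPa.
F'_nt = 1.3 F_nt − (F_nt / φF_nv) f_rv = 1.3·780 − (780/(0.75·579))·235.2 = 591.5 MPa, capped at F_nt → F'_nt = 591.5 MPa.
R_n = F'_nt · A_b · n = 591.5 × 452.4 × 5 / 1000 = 1338 kN.
Design strength φR_n = 0.75 × 1338 = 1000 kN.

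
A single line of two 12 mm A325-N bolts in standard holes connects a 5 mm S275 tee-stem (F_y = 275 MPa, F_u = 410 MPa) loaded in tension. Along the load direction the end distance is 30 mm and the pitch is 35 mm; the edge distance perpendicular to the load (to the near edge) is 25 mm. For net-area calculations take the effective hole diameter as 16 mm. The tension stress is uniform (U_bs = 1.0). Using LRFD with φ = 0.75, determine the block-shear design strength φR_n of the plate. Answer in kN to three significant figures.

Shear plane L_v = 30 + 1·35 = 65 mm; A_gv = 65 × 5 = 325 mm².
A_nv = (65 − 1.5·16) × 5 = 205 mm².
A_nt = (25 − 0.5·16) × 5 = 85 mm².
0.6 F_u A_nv = 50.43 kN; 0.6 F_y A_gv = 53.62 kN → shear rupture governs the shear term.
R_n = 50.43 + 1.0 × 410 × 85 / 1000 = 85.28 kN.
Design strength φR_n = 0.75 × 85.28 = 64 kN.

64 kN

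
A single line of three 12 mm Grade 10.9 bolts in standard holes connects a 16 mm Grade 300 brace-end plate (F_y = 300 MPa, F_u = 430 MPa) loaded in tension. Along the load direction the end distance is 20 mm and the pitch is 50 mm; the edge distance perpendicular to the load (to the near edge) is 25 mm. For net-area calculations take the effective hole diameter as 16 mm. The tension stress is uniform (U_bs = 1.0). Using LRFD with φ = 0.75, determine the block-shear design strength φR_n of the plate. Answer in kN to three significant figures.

335 kN

Shear plane L_v = 20 + 2·50 = 120 mm; A_gv = 120 × 16 = 1920 mm².
A_nv = (120 − 2.5·16) × 16 = 1280 mm².
A_nt = (25 − 0.5·16) × 16 = 272 mm².
0.6 F_u A_nv = 330.2 kN; 0.6 F_y A_gv = 345.6 kN → shear rupture governs the shear term.
R_n = 330.2 + 1.0 × 430 × 272 / 1000 = 447.2 kN.
Design strength φR_n = 0.75 × 447.2 = 335 kN.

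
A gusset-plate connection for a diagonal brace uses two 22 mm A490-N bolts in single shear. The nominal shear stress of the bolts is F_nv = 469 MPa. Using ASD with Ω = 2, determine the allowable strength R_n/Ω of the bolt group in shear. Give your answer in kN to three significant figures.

A_b = π × 22² / 4 = 380.1 mm².
R_n = F_nv · A_b · n · n_s = 469 × 380.1 × 2 × 1 / 1000 = 356.6 kN.
Allowable strength R_n/Ω = 356.6 / 2 = 178 kN.

178 kN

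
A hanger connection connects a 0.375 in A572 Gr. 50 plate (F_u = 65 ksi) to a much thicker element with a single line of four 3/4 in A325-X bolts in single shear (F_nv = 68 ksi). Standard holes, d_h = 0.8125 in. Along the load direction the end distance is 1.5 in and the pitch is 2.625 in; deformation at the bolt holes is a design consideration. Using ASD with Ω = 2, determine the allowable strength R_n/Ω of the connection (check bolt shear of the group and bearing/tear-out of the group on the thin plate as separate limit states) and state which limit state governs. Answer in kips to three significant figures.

60.1 kips (bolt shear governs)

Bolt shear: A_b = π·0.75²/4 = 0.4418 in²; R_n = 68 × 0.4418 × 4 × 1 = 120.2 kips → 120.2 / 2 = 60.1 kips.
Bearing (1.2 l_c t F_u ≤ 2.4 d t F_u): upper limit = 2.4·0.75·0.375·65 = 43.87 kips.
  Edge l_c = 1.5 − 0.8125/2 = 1.094 → r_n = 31.99 kips; interior l_c = 2.625 − 0.8125 = 1.812 → r_n = 43.87 kips.
  R_n,bearing = 1·31.99 + 3·43.87 = 163.6 kips → 163.6 / 2 = 81.8 kips.
Bolt shear governs: 60.1 kips.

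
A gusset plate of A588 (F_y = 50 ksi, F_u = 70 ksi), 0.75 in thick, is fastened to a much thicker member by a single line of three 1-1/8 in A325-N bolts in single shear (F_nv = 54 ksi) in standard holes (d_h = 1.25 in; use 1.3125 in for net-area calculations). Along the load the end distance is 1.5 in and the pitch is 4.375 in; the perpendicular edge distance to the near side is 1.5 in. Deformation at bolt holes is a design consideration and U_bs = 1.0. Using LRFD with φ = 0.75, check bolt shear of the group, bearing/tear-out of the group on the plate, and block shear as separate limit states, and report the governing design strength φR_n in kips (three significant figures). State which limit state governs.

Bolt shear: A_b = π·1.125²/4 = 0.994 in²; R_n = 54 × 0.994 × 3 × 1 = 161 kips → 0.75 × 161 = 121 kips.
Bearing: edge l_c = 0.875, r_n = 55.13 kips; interior l_c = 3.125, r_n = 141.8 kips; R_n = 55.13 + 2·141.8 = 338.6 kips → 254 kips.
Block shear: A_gv = 7.688, A_nv = 5.227, A_nt = 0.6328 in²; R_n = min(0.6F_uA_nv, 0.6F_yA_gv) + U_bs·F_u·A_nt = 263.8 kips → 198 kips.
Bolt shear governs: 121 kips.

121 kips (bolt shear governs)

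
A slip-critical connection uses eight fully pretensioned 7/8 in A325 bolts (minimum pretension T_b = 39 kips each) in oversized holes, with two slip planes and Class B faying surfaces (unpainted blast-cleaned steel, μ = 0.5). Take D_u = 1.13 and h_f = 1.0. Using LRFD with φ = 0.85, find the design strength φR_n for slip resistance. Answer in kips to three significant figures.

300 kips

R_n = μ · D_u · h_f · T_b · n_s · n_b = 0.5 × 1.13 × 1.0 × 39 × 2 × 8 = 352.6 kips.
Design strength φR_n = 0.85 × 352.6 = 300 kips.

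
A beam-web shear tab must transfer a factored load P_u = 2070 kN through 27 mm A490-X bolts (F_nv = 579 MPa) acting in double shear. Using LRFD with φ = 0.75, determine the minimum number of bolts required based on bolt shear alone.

A_b = π·27²/4 = 572.6 mm².
Per-bolt design strength φR_n = 0.75 × 579 × 572.6 × 2 / 1000 = 497.3 kN.
n ≥ 2070 / 497.3 = 4.163 → use 5 bolts.

5 bolts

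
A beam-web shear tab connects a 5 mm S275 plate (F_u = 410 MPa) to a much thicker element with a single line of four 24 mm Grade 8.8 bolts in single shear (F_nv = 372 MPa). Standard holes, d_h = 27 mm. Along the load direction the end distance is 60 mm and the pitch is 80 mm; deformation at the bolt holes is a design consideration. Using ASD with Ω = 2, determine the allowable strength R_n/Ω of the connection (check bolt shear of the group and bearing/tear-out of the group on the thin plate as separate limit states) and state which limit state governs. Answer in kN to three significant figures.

Bolt shear: A_b = π·24²/4 = 452.4 mm²; R_n = 372 × 452.4 × 4 × 1 / 1000 = 673.2 kN → 673.2 / 2 = 337 kN.
Bearing (1.2 l_c t F_u ≤ 2.4 d t F_u): upper limit = 2.4·24·5·410 / 1000 = 118.1 kN.
  Edge l_c = 60 − 27/2 = 46.5 → r_n = 114.4 kN; interior l_c = 80 − 27 = 53 → r_n = 118.1 kN.
  R_n,bearing = 1·114.4 + 3·118.1 = 468.6 kN → 468.6 / 2 = 234 kN.
Bearing governs: 234 kN.

234 kN (bearing governs)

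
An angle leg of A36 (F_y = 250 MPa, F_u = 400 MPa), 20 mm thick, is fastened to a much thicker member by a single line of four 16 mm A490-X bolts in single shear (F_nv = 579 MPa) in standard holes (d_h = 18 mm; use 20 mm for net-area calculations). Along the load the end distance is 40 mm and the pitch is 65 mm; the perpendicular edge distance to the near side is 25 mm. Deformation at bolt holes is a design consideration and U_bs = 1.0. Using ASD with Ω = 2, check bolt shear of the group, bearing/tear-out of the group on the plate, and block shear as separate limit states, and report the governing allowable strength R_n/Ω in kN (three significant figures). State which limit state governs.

Bolt shear: A_b = π·16²/4 = 201.1 mm²; R_n = 579 × 201.1 × 4 × 1 / 1000 = 465.7 kN → 465.7 / 2 = 233 kN.
Bearing: edge l_c = 31, r_n = 297.6 kN; interior l_c = 47, r_n = 307.2 kN; R_n = 297.6 + 3·307.2 = 1219 kN → 610 kN.
Block shear: A_gv = 4700, A_nv = 3300, A_nt = 300 mm²; R_n = min(0.6F_uA_nv, 0.6F_yA_gv) + U_bs·F_u·A_nt = 825 kN → 412 kN.
Bolt shear governs: 233 kN.

233 kN (bolt shear governs)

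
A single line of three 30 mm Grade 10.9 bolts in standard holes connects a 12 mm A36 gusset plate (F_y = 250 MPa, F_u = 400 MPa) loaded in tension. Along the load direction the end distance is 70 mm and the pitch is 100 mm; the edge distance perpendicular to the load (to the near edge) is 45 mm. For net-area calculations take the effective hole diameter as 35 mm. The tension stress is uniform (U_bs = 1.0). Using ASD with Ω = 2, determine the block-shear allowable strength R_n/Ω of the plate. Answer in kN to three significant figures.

Shear plane L_v = 70 + 2·100 = 270 mm; A_gv = 270 × 12 = 3240 mm².
A_nv = (270 − 2.5·35) × 12 = 2190 mm².
A_nt = (45 − 0.5·35) × 12 = 330 mm².
0.6 F_u A_nv = 525.6 kN; 0.6 F_y A_gv = 486 kN → shear yielding governs the shear term.
R_n = 486 + 1.0 × 400 × 330 / 1000 = 618 kN.
Allowable strength R_n/Ω = 618 / 2 = 309 kN.

309 kN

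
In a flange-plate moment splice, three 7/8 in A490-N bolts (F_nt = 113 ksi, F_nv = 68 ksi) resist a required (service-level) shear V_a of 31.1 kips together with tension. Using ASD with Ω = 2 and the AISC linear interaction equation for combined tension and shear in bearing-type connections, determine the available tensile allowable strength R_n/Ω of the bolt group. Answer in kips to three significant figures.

80.8 kips

A_b = π·0.875²/4 = 0.6013 in²; f_rv = 31.1 / (3 × 0.6013) = 17.24 ksi.
F'_nt = 1.3 F_nt − (Ω F_nt / F_nv) f_rv = 1.3·113 − (2·113/68)·17.24 = 89.6 ksi, capped at F_nt → F'_nt = 89.6 ksi.
R_n = F'_nt · A_b · n = 89.6 × 0.6013 × 3 = 161.6 kips.
Allowable strength R_n/Ω = 161.6 / 2 = 80.8 kips.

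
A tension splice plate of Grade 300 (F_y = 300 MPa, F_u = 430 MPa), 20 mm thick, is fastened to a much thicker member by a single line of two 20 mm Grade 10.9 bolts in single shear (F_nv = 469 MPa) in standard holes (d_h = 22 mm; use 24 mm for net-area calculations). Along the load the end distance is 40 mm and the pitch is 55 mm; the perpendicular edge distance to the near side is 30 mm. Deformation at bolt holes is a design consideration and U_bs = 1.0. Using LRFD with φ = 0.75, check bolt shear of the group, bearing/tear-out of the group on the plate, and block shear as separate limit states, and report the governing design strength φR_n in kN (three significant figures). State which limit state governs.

Bolt shear: A_b = π·20²/4 = 314.2 mm²; R_n = 469 × 314.2 × 2 × 1 / 1000 = 294.7 kN → 0.75 × 294.7 = 221 kN.
Bearing: edge l_c = 29, r_n = 299.3 kN; interior l_c = 33, r_n = 340.6 kN; R_n = 299.3 + 1·340.6 = 639.8 kN → 480 kN.
Block shear: A_gv = 1900, A_nv = 1180, A_nt = 360 mm²; R_n = min(0.6F_uA_nv, 0.6F_yA_gv) + U_bs·F_u·A_nt = 459.2 kN → 344 kN.
Bolt shear governs: 221 kN.

221 kN (bolt shear governs)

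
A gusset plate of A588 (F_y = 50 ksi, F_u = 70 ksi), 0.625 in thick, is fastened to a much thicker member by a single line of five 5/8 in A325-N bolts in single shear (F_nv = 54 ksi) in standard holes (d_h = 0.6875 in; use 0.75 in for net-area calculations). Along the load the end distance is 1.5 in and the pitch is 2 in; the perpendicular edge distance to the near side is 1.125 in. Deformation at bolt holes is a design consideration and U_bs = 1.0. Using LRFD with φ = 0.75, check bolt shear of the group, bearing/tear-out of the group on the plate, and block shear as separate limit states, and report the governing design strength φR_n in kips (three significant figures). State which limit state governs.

62.1 kips (bolt shear governs)

Bolt shear: A_b = π·0.625²/4 = 0.3068 in²; R_n = 54 × 0.3068 × 5 × 1 = 82.83 kips → 0.75 × 82.83 = 62.1 kips.
Bearing: edge l_c = 1.156, r_n = 60.7 kips; interior l_c = 1.312, r_n = 65.62 kips; R_n = 60.7 + 4·65.62 = 323.2 kips → 242 kips.
Block shear: A_gv = 5.938, A_nv = 3.828, A_nt = 0.4688 in²; R_n = min(0.6F_uA_nv, 0.6F_yA_gv) + U_bs·F_u·A_nt = 193.6 kips → 145 kips.
Bolt shear governs: 62.1 kips.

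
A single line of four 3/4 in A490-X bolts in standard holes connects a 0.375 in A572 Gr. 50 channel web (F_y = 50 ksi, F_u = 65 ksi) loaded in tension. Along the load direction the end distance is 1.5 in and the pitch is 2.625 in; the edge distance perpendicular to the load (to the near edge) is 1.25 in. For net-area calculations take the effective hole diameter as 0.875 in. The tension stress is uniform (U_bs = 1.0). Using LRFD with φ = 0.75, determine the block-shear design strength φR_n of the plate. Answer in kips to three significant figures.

Shear plane L_v = 1.5 + 3·2.625 = 9.375 in; A_gv = 9.375 × 0.375 = 3.516 in².
A_nv = (9.375 − 3.5·0.875) × 0.375 = 2.367 in².
A_nt = (1.25 − 0.5·0.875) × 0.375 = 0.3047 in².
0.6 F_u A_nv = 92.32 kips; 0.6 F_y A_gv = 105.5 kips → shear rupture governs the shear term.
R_n = 92.32 + 1.0 × 65 × 0.3047 = 112.1 kips.
Design strength φR_n = 0.75 × 112.1 = 84.1 kips.

84.1 kips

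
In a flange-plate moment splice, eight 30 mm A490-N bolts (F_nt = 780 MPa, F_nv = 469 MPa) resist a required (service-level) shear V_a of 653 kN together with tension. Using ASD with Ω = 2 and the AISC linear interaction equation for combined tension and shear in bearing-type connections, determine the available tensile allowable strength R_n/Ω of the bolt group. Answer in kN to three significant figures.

1780 kN

A_b = π·30²/4 = 706.9 mm²; f_rv = 653 × 1000 / (8 × 706.9) = 115.5 MPa.
F'_nt = 1.3 F_nt − (Ω F_nt / F_nv) f_rv = 1.3·780 − (2·780/469)·115.5 = 629.9 MPa, capped at F_nt → F'_nt = 629.9 MPa.
R_n = F'_nt · A_b · n = 629.9 × 706.9 × 8 / 1000 = 3562 kN.
Allowable strength R_n/Ω = 3562 / 2 = 1780 kN.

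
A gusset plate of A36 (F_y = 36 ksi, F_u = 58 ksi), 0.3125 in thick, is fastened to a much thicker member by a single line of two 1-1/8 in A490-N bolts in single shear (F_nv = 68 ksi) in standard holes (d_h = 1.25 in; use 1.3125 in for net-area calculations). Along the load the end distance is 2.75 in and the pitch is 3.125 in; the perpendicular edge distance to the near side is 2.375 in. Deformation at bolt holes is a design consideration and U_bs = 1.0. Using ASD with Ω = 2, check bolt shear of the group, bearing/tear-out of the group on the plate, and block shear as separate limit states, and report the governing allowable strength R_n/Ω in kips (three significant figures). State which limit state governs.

35.4 kips (block shear governs)

Bolt shear: A_b = π·1.125²/4 = 0.994 in²; R_n = 68 × 0.994 × 2 × 1 = 135.2 kips → 135.2 / 2 = 67.6 kips.
Bearing: edge l_c = 2.125, r_n = 46.22 kips; interior l_c = 1.875, r_n = 40.78 kips; R_n = 46.22 + 1·40.78 = 87 kips → 43.5 kips.
Block shear: A_gv = 1.836, A_nv = 1.221, A_nt = 0.5371 in²; R_n = min(0.6F_uA_nv, 0.6F_yA_gv) + U_bs·F_u·A_nt = 70.81 kips → 35.4 kips.
Block shear governs: 35.4 kips.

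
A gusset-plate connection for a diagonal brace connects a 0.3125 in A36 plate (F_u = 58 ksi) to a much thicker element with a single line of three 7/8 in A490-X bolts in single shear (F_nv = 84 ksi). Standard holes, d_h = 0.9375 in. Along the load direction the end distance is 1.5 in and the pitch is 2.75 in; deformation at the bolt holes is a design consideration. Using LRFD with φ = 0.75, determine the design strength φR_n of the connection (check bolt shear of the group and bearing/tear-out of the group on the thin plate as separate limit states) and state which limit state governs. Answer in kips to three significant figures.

Bolt shear: A_b = π·0.875²/4 = 0.6013 in²; R_n = 84 × 0.6013 × 3 × 1 = 151.5 kips → 0.75 × 151.5 = 114 kips.
Bearing (1.2 l_c t F_u ≤ 2.4 d t F_u): upper limit = 2.4·0.875·0.3125·58 = 38.06 kips.
  Edge l_c = 1.5 − 0.9375/2 = 1.031 → r_n = 22.43 kips; interior l_c = 2.75 − 0.9375 = 1.812 → r_n = 38.06 kips.
  R_n,bearing = 1·22.43 + 2·38.06 = 98.55 kips → 0.75 × 98.55 = 73.9 kips.
Bearing governs: 73.9 kips.

73.9 kips (bearing governs)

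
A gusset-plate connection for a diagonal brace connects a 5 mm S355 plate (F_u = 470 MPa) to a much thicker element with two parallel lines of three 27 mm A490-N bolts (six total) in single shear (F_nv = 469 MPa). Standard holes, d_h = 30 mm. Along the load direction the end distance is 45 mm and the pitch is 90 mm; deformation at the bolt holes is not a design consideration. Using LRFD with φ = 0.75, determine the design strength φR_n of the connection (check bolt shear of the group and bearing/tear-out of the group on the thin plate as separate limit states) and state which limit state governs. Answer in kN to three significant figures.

Bolt shear: A_b = π·27²/4 = 572.6 mm²; R_n = 469 × 572.6 × 6 × 1 / 1000 = 1611 kN → 0.75 × 1611 = 1210 kN.
Bearing (1.5 l_c t F_u ≤ 3.0 d t F_u): upper limit = 3.0·27·5·470 / 1000 = 190.3 kN.
  Edge l_c = 45 − 30/2 = 30 → r_n = 105.8 kN; interior l_c = 90 − 30 = 60 → r_n = 190.3 kN.
  R_n,bearing = 2·105.8 + 4·190.3 = 972.9 kN → 0.75 × 972.9 = 730 kN.
Bearing governs: 730 kN.

730 kN (bearing governs)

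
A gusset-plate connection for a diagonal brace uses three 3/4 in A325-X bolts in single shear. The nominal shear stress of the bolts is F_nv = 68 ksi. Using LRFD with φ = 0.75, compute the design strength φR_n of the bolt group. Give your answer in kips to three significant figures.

A_b = π × 0.75² / 4 = 0.4418 in².
R_n = F_nv · A_b · n · n_s = 68 × 0.4418 × 3 × 1 = 90.12 kips.
Design strength φR_n = 0.75 × 90.12 = 67.6 kips.

67.6 kips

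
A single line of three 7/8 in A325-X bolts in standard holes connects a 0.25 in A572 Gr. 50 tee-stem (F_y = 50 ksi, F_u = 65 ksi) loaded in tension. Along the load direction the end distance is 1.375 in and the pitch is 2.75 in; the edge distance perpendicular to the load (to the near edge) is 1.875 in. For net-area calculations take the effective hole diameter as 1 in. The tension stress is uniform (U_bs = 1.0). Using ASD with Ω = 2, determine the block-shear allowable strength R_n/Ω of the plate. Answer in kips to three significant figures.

Shear plane L_v = 1.375 + 2·2.75 = 6.875 in; A_gv = 6.875 × 0.25 = 1.719 in².
A_nv = (6.875 − 2.5·1) × 0.25 = 1.094 in².
A_nt = (1.875 − 0.5·1) × 0.25 = 0.3438 in².
0.6 F_u A_nv = 42.66 kips; 0.6 F_y A_gv = 51.56 kips → shear rupture governs the shear term.
R_n = 42.66 + 1.0 × 65 × 0.3438 = 65 kips.
Allowable strength R_n/Ω = 65 / 2 = 32.5 kips.

32.5 kips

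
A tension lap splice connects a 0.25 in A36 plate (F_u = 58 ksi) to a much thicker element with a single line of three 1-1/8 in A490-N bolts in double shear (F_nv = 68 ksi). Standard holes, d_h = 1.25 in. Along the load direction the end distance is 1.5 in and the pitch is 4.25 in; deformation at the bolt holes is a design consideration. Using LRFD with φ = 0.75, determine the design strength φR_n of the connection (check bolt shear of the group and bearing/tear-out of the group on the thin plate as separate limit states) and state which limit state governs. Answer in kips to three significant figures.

Bolt shear: A_b = π·1.125²/4 = 0.994 in²; R_n = 68 × 0.994 × 3 × 2 = 405.6 kips → 0.75 × 405.6 = 304 kips.
Bearing (1.2 l_c t F_u ≤ 2.4 d t F_u): upper limit = 2.4·1.125·0.25·58 = 39.15 kips.
  Edge l_c = 1.5 − 1.25/2 = 0.875 → r_n = 15.23 kips; interior l_c = 4.25 − 1.25 = 3 → r_n = 39.15 kips.
  R_n,bearing = 1·15.23 + 2·39.15 = 93.53 kips → 0.75 × 93.53 = 70.1 kips.
Bearing governs: 70.1 kips.

70.1 kips (bearing governs)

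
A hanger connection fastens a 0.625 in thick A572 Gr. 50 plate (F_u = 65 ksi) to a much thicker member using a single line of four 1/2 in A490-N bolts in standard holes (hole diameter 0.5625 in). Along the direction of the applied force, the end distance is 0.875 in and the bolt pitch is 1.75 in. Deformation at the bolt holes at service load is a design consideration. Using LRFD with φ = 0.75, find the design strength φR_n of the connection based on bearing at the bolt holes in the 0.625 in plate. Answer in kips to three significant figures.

131 kips

Per bolt r_n = 1.2 l_c t F_u ≤ 2.4 d t F_u; upper limit = 2.4 × 0.5 × 0.625 × 65 = 48.75 kips.
Edge bolt: l_c = 0.875 − 0.5625/2 = 0.5938 in → 1.2 × 0.5938 × 0.625 × 65 = 28.95 → r_n = 28.95 kips.
Interior bolts: l_c = 1.75 − 0.5625 = 1.188 in → 1.2 × 1.188 × 0.625 × 65 = 57.89 → r_n = 48.75 kips.
R_n = 1 × 28.95 + 3 × 48.75 = 175.2 kips.
Design strength φR_n = 0.75 × 175.2 = 131 kips.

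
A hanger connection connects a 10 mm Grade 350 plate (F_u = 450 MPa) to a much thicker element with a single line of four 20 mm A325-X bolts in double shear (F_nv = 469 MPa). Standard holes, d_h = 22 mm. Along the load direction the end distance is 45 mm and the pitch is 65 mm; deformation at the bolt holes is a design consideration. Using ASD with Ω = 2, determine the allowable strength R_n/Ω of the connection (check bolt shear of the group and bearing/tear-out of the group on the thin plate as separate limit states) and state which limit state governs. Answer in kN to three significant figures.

416 kN (bearing governs)

Bolt shear: A_b = π·20²/4 = 314.2 mm²; R_n = 469 × 314.2 × 4 × 2 / 1000 = 1179 kN → 1179 / 2 = 589 kN.
Bearing (1.2 l_c t F_u ≤ 2.4 d t F_u): upper limit = 2.4·20·10·450 / 1000 = 216 kN.
  Edge l_c = 45 − 22/2 = 34 → r_n = 183.6 kN; interior l_c = 65 − 22 = 43 → r_n = 216 kN.
  R_n,bearing = 1·183.6 + 3·216 = 831.6 kN → 831.6 / 2 = 416 kN.
Bearing governs: 416 kN.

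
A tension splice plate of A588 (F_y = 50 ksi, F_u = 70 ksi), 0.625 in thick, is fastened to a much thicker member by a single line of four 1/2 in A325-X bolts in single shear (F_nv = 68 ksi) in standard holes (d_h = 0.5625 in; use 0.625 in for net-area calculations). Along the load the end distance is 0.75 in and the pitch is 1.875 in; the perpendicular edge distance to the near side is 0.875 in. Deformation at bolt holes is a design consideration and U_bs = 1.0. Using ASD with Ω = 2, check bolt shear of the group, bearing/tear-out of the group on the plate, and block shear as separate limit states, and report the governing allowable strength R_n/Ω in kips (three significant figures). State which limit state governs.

26.7 kips (bolt shear governs)

Bolt shear: A_b = π·0.5²/4 = 0.1963 in²; R_n = 68 × 0.1963 × 4 × 1 = 53.41 kips → 53.41 / 2 = 26.7 kips.
Bearing: edge l_c = 0.4688, r_n = 24.61 kips; interior l_c = 1.312, r_n = 52.5 kips; R_n = 24.61 + 3·52.5 = 182.1 kips → 91.1 kips.
Block shear: A_gv = 3.984, A_nv = 2.617, A_nt = 0.3516 in²; R_n = min(0.6F_uA_nv, 0.6F_yA_gv) + U_bs·F_u·A_nt = 134.5 kips → 67.3 kips.
Bolt shear governs: 26.7 kips.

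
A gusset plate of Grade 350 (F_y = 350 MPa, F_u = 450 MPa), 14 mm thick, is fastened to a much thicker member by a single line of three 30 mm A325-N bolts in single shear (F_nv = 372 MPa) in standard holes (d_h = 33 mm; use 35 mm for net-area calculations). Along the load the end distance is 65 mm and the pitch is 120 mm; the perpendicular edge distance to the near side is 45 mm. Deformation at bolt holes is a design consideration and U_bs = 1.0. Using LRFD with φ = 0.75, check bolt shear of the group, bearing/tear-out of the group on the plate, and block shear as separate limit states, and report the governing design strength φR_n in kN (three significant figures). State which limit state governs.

592 kN (bolt shear governs)

Bolt shear: A_b = π·30²/4 = 706.9 mm²; R_n = 372 × 706.9 × 3 × 1 / 1000 = 788.9 kN → 0.75 × 788.9 = 592 kN.
Bearing: edge l_c = 48.5, r_n = 366.7 kN; interior l_c = 87, r_n = 453.6 kN; R_n = 366.7 + 2·453.6 = 1274 kN → 955 kN.
Block shear: A_gv = 4270, A_nv = 3045, A_nt = 385 mm²; R_n = min(0.6F_uA_nv, 0.6F_yA_gv) + U_bs·F_u·A_nt = 995.4 kN → 747 kN.
Bolt shear governs: 592 kN.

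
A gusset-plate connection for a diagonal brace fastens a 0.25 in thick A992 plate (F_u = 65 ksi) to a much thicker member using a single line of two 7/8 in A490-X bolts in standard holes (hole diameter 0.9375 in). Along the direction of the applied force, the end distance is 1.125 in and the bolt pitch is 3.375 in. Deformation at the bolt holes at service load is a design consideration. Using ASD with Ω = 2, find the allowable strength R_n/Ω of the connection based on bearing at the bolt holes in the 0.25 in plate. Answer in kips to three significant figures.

23.5 kips

Per bolt r_n = 1.2 l_c t F_u ≤ 2.4 d t F_u; upper limit = 2.4 × 0.875 × 0.25 × 65 = 34.12 kips.
Edge bolt: l_c = 1.125 − 0.9375/2 = 0.6562 in → 1.2 × 0.6562 × 0.25 × 65 = 12.8 → r_n = 12.8 kips.
Interior bolts: l_c = 3.375 − 0.9375 = 2.438 in → 1.2 × 2.438 × 0.25 × 65 = 47.53 → r_n = 34.12 kips.
R_n = 1 × 12.8 + 1 × 34.12 = 46.92 kips.
Allowable strength R_n/Ω = 46.92 / 2 = 23.5 kips.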